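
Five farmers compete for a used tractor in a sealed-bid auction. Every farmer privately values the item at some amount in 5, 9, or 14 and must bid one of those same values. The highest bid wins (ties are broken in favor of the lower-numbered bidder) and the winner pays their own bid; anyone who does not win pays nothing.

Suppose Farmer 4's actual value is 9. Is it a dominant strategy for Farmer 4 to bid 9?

Check each profile of the others' bids and compare truth against every alternative bid.
Others bid (5, 5, 5, 5): truth gives 0, best alternative gives 0.
Others bid (5, 5, 5, 9): truth gives 0, best alternative gives 0.
Others bid (5, 5, 5, 14): truth gives 0, best alternative gives 0.
Others bid (5, 5, 9, 5): truth gives 0, best alternative gives 0.
Others bid (5, 5, 9, 9): truth gives 0, best alternative gives 0.
Others bid (5, 5, 9, 14): truth gives 0, best alternative gives 0.
(Remaining 75 profiles checked similarly; truth is weakly best in each.)
In every case the truthful bid is at least as good as any alternative, so it is a dominant strategy.

Yes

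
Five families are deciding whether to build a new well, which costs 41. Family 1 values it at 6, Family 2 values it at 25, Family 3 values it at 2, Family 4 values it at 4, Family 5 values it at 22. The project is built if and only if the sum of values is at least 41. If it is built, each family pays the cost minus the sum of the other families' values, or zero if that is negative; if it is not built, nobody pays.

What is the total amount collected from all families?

11

Total value 59 ≥ cost 41, so it is built.
Family 1: others sum to 53; max(0, 41 - 53) = 0.
Family 2: others sum to 34; max(0, 41 - 34) = 7.
Family 3: others sum to 57; max(0, 41 - 57) = 0.
Family 4: others sum to 55; max(0, 41 - 55) = 0.
Family 5: others sum to 37; max(0, 41 - 37) = 4.
Total collected = 0 + 7 + 0 + 0 + 4 = 11.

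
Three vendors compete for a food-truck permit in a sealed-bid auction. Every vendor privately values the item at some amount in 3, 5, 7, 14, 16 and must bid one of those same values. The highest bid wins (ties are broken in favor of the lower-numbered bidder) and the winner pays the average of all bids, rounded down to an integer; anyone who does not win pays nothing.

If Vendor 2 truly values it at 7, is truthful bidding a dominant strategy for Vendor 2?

Consider the case where Vendor 1 bids 3 and Vendor 3 bids 3.
Truthful bid 7: wins, pays 4, utility 7 - 4 = 3.
Bid 5 instead: wins, pays 3, utility 7 - 3 = 4.
Since 4 > 3, bidding 5 is strictly better here, so truthful bidding is not dominant.

No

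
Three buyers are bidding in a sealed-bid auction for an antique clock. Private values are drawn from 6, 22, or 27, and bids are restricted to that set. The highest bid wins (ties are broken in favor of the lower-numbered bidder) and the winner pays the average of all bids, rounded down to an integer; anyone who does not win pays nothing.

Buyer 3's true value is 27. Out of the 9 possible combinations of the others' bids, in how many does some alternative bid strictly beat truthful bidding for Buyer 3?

1

Others bid (6, 6): truth gives 14; bid 22 gives 16 > 14. Violating.
Others bid (6, 22): truth gives 9; no alternative beats it.
Others bid (6, 27): truth gives 0; no alternative beats it.
(Checking all 9 profiles: 1 has a profitable deviation, 8 do not.)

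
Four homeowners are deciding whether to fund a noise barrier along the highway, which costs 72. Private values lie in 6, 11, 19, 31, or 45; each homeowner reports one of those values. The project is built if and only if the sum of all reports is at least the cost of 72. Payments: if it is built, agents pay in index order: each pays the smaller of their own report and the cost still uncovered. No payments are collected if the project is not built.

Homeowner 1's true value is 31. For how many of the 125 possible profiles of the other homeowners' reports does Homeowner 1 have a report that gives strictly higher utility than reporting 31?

90

Others report (6, 6, 45): truth gives 0; report 19 gives 12 > 0. Violating.
Others report (6, 11, 45): truth gives 0; report 11 gives 20 > 0. Violating.
Others report (6, 19, 31): truth gives 0; report 19 gives 12 > 0. Violating.
Others report (6, 19, 45): truth gives 0; report 6 gives 25 > 0. Violating.
Others report (6, 6, 6): truth gives 0; no alternative beats it.
Others report (6, 6, 11): truth gives 0; no alternative beats it.
(Checking all 125 profiles: 90 have a profitable deviation, 35 do not.)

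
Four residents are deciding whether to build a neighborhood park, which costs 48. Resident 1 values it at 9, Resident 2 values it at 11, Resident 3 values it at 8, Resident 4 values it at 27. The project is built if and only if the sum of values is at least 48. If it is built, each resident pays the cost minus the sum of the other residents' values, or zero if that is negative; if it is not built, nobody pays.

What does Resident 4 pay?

Total value 55 ≥ cost 48, so the project is built.
The other residents' values sum to 28.
Cost minus that sum is 48 - 28 = 20.

20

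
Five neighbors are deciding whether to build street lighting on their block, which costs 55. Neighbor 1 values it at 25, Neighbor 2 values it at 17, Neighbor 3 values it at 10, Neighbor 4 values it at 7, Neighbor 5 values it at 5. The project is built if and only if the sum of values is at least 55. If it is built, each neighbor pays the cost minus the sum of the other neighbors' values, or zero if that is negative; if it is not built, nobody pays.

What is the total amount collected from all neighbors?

Total value 64 ≥ cost 55, so it is built.
Neighbor 1: others sum to 39; max(0, 55 - 39) = 16.
Neighbor 2: others sum to 47; max(0, 55 - 47) = 8.
Neighbor 3: others sum to 54; max(0, 55 - 54) = 1.
Neighbor 4: others sum to 57; max(0, 55 - 57) = 0.
Neighbor 5: others sum to 59; max(0, 55 - 59) = 0.
Total collected = 16 + 8 + 1 + 0 + 0 = 25.

25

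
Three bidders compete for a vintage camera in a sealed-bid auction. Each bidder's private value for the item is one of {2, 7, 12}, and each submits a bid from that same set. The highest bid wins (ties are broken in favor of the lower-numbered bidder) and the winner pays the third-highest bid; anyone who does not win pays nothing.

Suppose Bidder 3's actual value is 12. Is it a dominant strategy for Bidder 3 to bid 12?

Yes

Check each profile of the others' bids and compare truth against every alternative bid.
Others bid (2, 7): truth gives 10, best alternative gives 0.
Others bid (7, 2): truth gives 10, best alternative gives 0.
Others bid (7, 7): truth gives 5, best alternative gives 0.
Others bid (2, 2): truth gives 10, best alternative gives 10.
Others bid (2, 12): truth gives 0, best alternative gives 0.
Others bid (7, 12): truth gives 0, best alternative gives 0.
(Remaining 3 profiles checked similarly; truth is weakly best in each.)
In every case the truthful bid is at least as good as any alternative, so it is a dominant strategy.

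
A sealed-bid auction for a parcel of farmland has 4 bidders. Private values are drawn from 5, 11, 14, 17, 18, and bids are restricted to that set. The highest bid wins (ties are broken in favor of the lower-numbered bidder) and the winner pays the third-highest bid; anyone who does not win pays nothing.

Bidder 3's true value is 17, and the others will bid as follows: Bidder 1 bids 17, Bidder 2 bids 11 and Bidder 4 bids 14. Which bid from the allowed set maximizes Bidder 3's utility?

Bid 5: loses, pays 0, utility 0.
Bid 11: loses, pays 0, utility 0.
Bid 14: loses, pays 0, utility 0.
Bid 17: loses, pays 0, utility 0.
Bid 18: wins, pays 14, utility 17 - 14 = 3.
The best choice is 18 with utility 3.

18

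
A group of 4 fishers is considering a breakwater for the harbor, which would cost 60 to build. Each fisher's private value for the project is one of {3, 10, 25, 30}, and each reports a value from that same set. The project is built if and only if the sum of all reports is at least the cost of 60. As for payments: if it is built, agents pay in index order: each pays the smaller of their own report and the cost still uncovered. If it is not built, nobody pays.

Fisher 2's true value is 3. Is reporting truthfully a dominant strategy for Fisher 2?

Yes

Check each profile of the others' reports and compare truth against every alternative report.
Others report (3, 25, 25): truth gives 0, best alternative gives -7.
Others report (3, 25, 30): truth gives 0, best alternative gives -7.
Others report (3, 30, 25): truth gives 0, best alternative gives -7.
Others report (3, 30, 30): truth gives 0, best alternative gives -7.
Others report (10, 10, 30): truth gives 0, best alternative gives -7.
Others report (10, 25, 25): truth gives 0, best alternative gives -7.
(Remaining 58 profiles checked similarly; truth is weakly best in each.)
In every case the truthful report is at least as good as any alternative, so it is a dominant strategy.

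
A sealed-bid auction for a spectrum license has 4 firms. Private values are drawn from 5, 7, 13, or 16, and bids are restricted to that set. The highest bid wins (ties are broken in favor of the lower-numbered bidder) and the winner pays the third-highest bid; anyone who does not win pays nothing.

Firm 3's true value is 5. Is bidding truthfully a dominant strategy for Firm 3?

Check each profile of the others' bids and compare truth against every alternative bid.
Others bid (5, 5, 5): truth gives 0, best alternative gives 0.
Others bid (5, 5, 7): truth gives 0, best alternative gives 0.
Others bid (5, 5, 13): truth gives 0, best alternative gives 0.
Others bid (5, 5, 16): truth gives 0, best alternative gives 0.
Others bid (5, 7, 5): truth gives 0, best alternative gives 0.
Others bid (5, 7, 7): truth gives 0, best alternative gives 0.
(Remaining 58 profiles checked similarly; truth is weakly best in each.)
In every case the truthful bid is at least as good as any alternative, so it is a dominant strategy.

Yes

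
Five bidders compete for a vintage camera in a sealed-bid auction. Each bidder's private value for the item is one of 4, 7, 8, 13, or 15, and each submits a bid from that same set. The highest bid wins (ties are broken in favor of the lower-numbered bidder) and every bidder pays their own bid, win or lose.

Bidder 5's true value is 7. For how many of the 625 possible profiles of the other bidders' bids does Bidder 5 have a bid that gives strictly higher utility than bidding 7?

624

Others bid (4, 4, 4, 7): truth gives -7; bid 8 gives -1 > -7. Violating.
Others bid (4, 4, 4, 8): truth gives -7; bid 4 gives -4 > -7. Violating.
Others bid (4, 4, 4, 13): truth gives -7; bid 4 gives -4 > -7. Violating.
Others bid (4, 4, 4, 15): truth gives -7; bid 4 gives -4 > -7. Violating.
Others bid (4, 4, 4, 4): truth gives 0; no alternative beats it.
(Checking all 625 profiles: 624 have a profitable deviation, 1 does not.)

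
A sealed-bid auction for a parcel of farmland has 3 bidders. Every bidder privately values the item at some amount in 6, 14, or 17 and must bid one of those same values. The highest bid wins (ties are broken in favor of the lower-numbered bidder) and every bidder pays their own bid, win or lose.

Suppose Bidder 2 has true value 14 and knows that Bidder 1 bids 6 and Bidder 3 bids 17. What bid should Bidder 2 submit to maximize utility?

17

Bid 6: loses but pays 6, utility -6.
Bid 14: loses but pays 14, utility -14.
Bid 17: wins, pays 17, utility 14 - 17 = -3.
The best choice is 17 with utility -3.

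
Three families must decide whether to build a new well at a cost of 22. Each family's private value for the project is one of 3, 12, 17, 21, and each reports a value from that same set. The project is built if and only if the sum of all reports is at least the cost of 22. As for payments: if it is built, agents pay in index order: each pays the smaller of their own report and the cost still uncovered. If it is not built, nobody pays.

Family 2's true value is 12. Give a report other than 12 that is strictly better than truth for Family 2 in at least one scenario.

3

Suppose Family 1 reports 3 and Family 3 reports 17.
Report 12: project built, pays 12, utility 12 - 12 = 0.
Report 3: project built, pays 3, utility 12 - 3 = 9.
So reporting 3 beats truth here (9 > 0).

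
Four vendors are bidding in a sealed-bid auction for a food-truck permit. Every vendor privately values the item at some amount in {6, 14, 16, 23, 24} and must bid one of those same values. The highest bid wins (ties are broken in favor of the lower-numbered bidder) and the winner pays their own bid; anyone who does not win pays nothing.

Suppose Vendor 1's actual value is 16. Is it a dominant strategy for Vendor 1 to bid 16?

No

Consider the case where Vendor 2 bids 6, Vendor 3 bids 6 and Vendor 4 bids 6.
Truthful bid 16: wins, pays 16, utility 16 - 16 = 0.
Bid 6 instead: wins, pays 6, utility 16 - 6 = 10.
Since 10 > 0, bidding 6 is strictly better here, so truthful bidding is not dominant.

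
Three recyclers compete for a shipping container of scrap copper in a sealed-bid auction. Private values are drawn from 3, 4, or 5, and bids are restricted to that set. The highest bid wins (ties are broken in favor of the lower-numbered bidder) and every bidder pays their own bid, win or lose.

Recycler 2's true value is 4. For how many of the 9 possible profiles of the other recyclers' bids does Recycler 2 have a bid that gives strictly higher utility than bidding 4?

Others bid (3, 5): truth gives -4; bid 5 gives -1 > -4. Violating.
Others bid (4, 3): truth gives -4; bid 5 gives -1 > -4. Violating.
Others bid (4, 4): truth gives -4; bid 5 gives -1 > -4. Violating.
Others bid (4, 5): truth gives -4; bid 5 gives -1 > -4. Violating.
Others bid (3, 3): truth gives 0; no alternative beats it.
Others bid (3, 4): truth gives 0; no alternative beats it.
(Checking all 9 profiles: 7 have a profitable deviation, 2 do not.)

7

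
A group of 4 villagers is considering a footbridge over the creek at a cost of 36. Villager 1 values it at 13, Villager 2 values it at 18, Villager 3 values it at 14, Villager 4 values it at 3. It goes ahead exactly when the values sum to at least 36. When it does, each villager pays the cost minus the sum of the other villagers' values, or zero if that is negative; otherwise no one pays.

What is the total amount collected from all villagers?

9

Total value 48 ≥ cost 36, so it is built.
Villager 1: others sum to 35; max(0, 36 - 35) = 1.
Villager 2: others sum to 30; max(0, 36 - 30) = 6.
Villager 3: others sum to 34; max(0, 36 - 34) = 2.
Villager 4: others sum to 45; max(0, 36 - 45) = 0.
Total collected = 1 + 6 + 2 + 0 = 9.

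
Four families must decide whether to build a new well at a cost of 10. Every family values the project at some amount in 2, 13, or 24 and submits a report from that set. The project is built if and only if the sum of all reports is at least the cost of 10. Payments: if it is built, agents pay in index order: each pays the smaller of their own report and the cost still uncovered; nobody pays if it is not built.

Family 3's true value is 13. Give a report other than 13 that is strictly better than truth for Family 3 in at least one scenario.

Suppose Family 1 reports 2, Family 2 reports 2 and Family 4 reports 13.
Report 13: project built, pays 6, utility 13 - 6 = 7.
Report 2: project built, pays 2, utility 13 - 2 = 11.
So reporting 2 beats truth here (11 > 7).

2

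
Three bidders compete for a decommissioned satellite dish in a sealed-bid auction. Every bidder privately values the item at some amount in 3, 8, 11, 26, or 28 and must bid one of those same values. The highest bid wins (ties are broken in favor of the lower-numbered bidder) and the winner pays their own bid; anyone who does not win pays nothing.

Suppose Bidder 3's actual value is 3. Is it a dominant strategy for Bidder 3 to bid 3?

Yes

Check each profile of the others' bids and compare truth against every alternative bid.
Others bid (3, 3): truth gives 0, best alternative gives -5.
Others bid (3, 8): truth gives 0, best alternative gives 0.
Others bid (3, 11): truth gives 0, best alternative gives 0.
Others bid (3, 26): truth gives 0, best alternative gives 0.
Others bid (3, 28): truth gives 0, best alternative gives 0.
Others bid (8, 3): truth gives 0, best alternative gives 0.
(Remaining 19 profiles checked similarly; truth is weakly best in each.)
In every case the truthful bid is at least as good as any alternative, so it is a dominant strategy.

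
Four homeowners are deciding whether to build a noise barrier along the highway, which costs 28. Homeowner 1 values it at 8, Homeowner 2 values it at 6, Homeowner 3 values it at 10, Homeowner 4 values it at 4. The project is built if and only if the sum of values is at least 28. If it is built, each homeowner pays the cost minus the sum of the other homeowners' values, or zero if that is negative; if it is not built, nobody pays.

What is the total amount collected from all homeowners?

28

Total value 28 ≥ cost 28, so it is built.
Homeowner 1: others sum to 20; max(0, 28 - 20) = 8.
Homeowner 2: others sum to 22; max(0, 28 - 22) = 6.
Homeowner 3: others sum to 18; max(0, 28 - 18) = 10.
Homeowner 4: others sum to 24; max(0, 28 - 24) = 4.
Total collected = 8 + 6 + 10 + 4 = 28.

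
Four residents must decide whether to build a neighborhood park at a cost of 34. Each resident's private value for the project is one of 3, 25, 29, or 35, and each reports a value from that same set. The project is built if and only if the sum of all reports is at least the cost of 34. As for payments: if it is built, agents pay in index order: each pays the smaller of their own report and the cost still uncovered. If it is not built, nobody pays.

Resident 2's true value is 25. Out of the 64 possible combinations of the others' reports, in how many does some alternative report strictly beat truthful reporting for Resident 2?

47

Others report (3, 3, 25): truth gives 0; report 3 gives 22 > 0. Violating.
Others report (3, 3, 29): truth gives 0; report 3 gives 22 > 0. Violating.
Others report (3, 3, 35): truth gives 0; report 3 gives 22 > 0. Violating.
Others report (3, 25, 3): truth gives 0; report 3 gives 22 > 0. Violating.
Others report (3, 3, 3): truth gives 0; no alternative beats it.
Others report (35, 3, 3): truth gives 25; no alternative beats it.
(Checking all 64 profiles: 47 have a profitable deviation, 17 do not.)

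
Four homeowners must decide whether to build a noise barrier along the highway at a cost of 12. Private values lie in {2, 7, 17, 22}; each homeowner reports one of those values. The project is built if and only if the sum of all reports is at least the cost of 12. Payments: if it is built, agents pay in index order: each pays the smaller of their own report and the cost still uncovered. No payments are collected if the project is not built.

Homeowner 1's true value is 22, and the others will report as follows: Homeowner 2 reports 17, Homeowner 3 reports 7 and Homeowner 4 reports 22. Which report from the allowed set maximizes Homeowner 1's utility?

Report 2: project built, pays 2, utility 22 - 2 = 20.
Report 7: project built, pays 7, utility 22 - 7 = 15.
Report 17: project built, pays 12, utility 22 - 12 = 10.
Report 22: project built, pays 12, utility 22 - 12 = 10.
The best choice is 2 with utility 20.

2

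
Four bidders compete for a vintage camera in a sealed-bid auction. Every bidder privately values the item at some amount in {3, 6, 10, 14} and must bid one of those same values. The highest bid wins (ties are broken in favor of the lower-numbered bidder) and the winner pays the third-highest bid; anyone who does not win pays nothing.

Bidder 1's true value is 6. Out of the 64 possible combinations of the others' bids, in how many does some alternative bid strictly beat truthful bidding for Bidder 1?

Others bid (3, 3, 10): truth gives 0; bid 10 gives 3 > 0. Violating.
Others bid (3, 3, 14): truth gives 0; bid 14 gives 3 > 0. Violating.
Others bid (3, 10, 3): truth gives 0; bid 10 gives 3 > 0. Violating.
Others bid (3, 14, 3): truth gives 0; bid 14 gives 3 > 0. Violating.
Others bid (3, 3, 3): truth gives 3; no alternative beats it.
Others bid (3, 3, 6): truth gives 3; no alternative beats it.
(Checking all 64 profiles: 6 have a profitable deviation, 58 do not.)

6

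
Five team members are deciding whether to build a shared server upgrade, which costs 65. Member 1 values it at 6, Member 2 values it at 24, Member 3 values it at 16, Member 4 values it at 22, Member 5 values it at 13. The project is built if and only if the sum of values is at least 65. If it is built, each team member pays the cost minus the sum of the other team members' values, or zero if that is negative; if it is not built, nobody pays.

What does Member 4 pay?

6

Total value 81 ≥ cost 65, so the project is built.
The other team members' values sum to 59.
Cost minus that sum is 65 - 59 = 6.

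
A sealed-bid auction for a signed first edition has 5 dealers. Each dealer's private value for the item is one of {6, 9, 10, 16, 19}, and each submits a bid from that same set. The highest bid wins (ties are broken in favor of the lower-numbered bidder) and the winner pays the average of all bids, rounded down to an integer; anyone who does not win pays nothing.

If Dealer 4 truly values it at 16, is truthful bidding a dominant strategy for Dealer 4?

Consider the case where Dealer 1 bids 6, Dealer 2 bids 6, Dealer 3 bids 6 and Dealer 5 bids 6.
Truthful bid 16: wins, pays 8, utility 16 - 8 = 8.
Bid 9 instead: wins, pays 6, utility 16 - 6 = 10.
Since 10 > 8, bidding 9 is strictly better here, so truthful bidding is not dominant.

No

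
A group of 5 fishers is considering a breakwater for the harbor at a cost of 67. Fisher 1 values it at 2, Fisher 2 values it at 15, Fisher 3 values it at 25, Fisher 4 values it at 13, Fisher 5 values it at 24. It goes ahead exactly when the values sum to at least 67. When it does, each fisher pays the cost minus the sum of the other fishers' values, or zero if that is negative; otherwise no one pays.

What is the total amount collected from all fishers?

29

Total value 79 ≥ cost 67, so it is built.
Fisher 1: others sum to 77; max(0, 67 - 77) = 0.
Fisher 2: others sum to 64; max(0, 67 - 64) = 3.
Fisher 3: others sum to 54; max(0, 67 - 54) = 13.
Fisher 4: others sum to 66; max(0, 67 - 66) = 1.
Fisher 5: others sum to 55; max(0, 67 - 55) = 12.
Total collected = 0 + 3 + 13 + 1 + 12 = 29.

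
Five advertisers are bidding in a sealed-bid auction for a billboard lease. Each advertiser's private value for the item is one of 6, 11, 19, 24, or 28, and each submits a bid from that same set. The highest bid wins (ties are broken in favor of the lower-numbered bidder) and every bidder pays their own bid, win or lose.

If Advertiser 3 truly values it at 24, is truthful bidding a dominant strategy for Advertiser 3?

Consider the case where Advertiser 1 bids 6, Advertiser 2 bids 6, Advertiser 4 bids 6 and Advertiser 5 bids 6.
Truthful bid 24: wins, pays 24, utility 24 - 24 = 0.
Bid 11 instead: wins, pays 11, utility 24 - 11 = 13.
Since 13 > 0, bidding 11 is strictly better here, so truthful bidding is not dominant.

No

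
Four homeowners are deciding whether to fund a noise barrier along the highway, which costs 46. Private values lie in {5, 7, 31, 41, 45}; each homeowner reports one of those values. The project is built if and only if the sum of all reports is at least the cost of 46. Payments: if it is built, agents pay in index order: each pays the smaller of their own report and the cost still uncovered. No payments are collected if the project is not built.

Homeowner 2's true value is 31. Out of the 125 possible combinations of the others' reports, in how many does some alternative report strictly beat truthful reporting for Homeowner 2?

Others report (5, 5, 31): truth gives 0; report 5 gives 26 > 0. Violating.
Others report (5, 5, 41): truth gives 0; report 5 gives 26 > 0. Violating.
Others report (5, 5, 45): truth gives 0; report 5 gives 26 > 0. Violating.
Others report (5, 7, 31): truth gives 0; report 5 gives 26 > 0. Violating.
Others report (5, 5, 5): truth gives 0; no alternative beats it.
Others report (5, 5, 7): truth gives 0; no alternative beats it.
(Checking all 125 profiles: 67 have a profitable deviation, 58 do not.)

67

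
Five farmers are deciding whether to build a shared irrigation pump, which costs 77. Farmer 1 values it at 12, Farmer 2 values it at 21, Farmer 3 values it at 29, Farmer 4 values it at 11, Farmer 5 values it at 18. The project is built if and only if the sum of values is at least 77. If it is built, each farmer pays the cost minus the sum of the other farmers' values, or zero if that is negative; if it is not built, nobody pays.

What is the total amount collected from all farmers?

26

Total value 91 ≥ cost 77, so it is built.
Farmer 1: others sum to 79; max(0, 77 - 79) = 0.
Farmer 2: others sum to 70; max(0, 77 - 70) = 7.
Farmer 3: others sum to 62; max(0, 77 - 62) = 15.
Farmer 4: others sum to 80; max(0, 77 - 80) = 0.
Farmer 5: others sum to 73; max(0, 77 - 73) = 4.
Total collected = 0 + 7 + 15 + 0 + 4 = 26.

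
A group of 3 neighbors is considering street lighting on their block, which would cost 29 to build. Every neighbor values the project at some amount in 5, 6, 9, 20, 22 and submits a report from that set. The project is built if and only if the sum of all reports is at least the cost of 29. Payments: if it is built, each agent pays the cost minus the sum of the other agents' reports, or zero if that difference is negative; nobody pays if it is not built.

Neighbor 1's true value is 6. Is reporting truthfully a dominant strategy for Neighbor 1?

Yes

Check each profile of the others' reports and compare truth against every alternative report.
Others report (9, 20): truth gives 6, best alternative gives 6.
Others report (9, 22): truth gives 6, best alternative gives 6.
Others report (20, 9): truth gives 6, best alternative gives 6.
Others report (20, 20): truth gives 6, best alternative gives 6.
Others report (20, 22): truth gives 6, best alternative gives 6.
Others report (22, 9): truth gives 6, best alternative gives 6.
(Remaining 19 profiles checked similarly; truth is weakly best in each.)
In every case the truthful report is at least as good as any alternative, so it is a dominant strategy.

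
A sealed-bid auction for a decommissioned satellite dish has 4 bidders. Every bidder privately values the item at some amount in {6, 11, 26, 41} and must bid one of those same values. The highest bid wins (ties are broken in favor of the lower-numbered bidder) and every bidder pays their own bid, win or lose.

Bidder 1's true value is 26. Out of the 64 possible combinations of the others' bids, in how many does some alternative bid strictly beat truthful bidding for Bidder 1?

Others bid (6, 6, 6): truth gives 0; bid 6 gives 20 > 0. Violating.
Others bid (6, 6, 11): truth gives 0; bid 11 gives 15 > 0. Violating.
Others bid (6, 6, 41): truth gives -26; bid 6 gives -6 > -26. Violating.
Others bid (6, 11, 6): truth gives 0; bid 11 gives 15 > 0. Violating.
Others bid (6, 6, 26): truth gives 0; no alternative beats it.
Others bid (6, 11, 26): truth gives 0; no alternative beats it.
(Checking all 64 profiles: 45 have a profitable deviation, 19 do not.)

45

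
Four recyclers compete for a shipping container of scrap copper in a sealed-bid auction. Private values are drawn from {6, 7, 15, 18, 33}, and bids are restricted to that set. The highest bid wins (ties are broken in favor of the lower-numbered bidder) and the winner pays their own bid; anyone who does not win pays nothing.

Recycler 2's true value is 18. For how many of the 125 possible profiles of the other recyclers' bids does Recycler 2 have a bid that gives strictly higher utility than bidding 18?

Others bid (6, 6, 6): truth gives 0; bid 7 gives 11 > 0. Violating.
Others bid (6, 6, 7): truth gives 0; bid 7 gives 11 > 0. Violating.
Others bid (6, 6, 15): truth gives 0; bid 15 gives 3 > 0. Violating.
Others bid (6, 7, 6): truth gives 0; bid 7 gives 11 > 0. Violating.
Others bid (6, 6, 18): truth gives 0; no alternative beats it.
Others bid (6, 6, 33): truth gives 0; no alternative beats it.
(Checking all 125 profiles: 18 have a profitable deviation, 107 do not.)

18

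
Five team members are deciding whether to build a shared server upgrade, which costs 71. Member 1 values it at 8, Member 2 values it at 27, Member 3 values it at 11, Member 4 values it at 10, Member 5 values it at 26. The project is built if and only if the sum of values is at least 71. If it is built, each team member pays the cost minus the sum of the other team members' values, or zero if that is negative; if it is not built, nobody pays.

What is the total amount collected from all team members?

Total value 82 ≥ cost 71, so it is built.
Member 1: others sum to 74; max(0, 71 - 74) = 0.
Member 2: others sum to 55; max(0, 71 - 55) = 16.
Member 3: others sum to 71; max(0, 71 - 71) = 0.
Member 4: others sum to 72; max(0, 71 - 72) = 0.
Member 5: others sum to 56; max(0, 71 - 56) = 15.
Total collected = 0 + 16 + 0 + 0 + 15 = 31.

31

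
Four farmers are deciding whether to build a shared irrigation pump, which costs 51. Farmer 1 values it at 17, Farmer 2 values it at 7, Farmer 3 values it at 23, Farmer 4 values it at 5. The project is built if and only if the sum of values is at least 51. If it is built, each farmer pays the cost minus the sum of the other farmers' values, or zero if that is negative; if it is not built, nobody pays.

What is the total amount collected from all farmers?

48

Total value 52 ≥ cost 51, so it is built.
Farmer 1: others sum to 35; max(0, 51 - 35) = 16.
Farmer 2: others sum to 45; max(0, 51 - 45) = 6.
Farmer 3: others sum to 29; max(0, 51 - 29) = 22.
Farmer 4: others sum to 47; max(0, 51 - 47) = 4.
Total collected = 16 + 6 + 22 + 4 = 48.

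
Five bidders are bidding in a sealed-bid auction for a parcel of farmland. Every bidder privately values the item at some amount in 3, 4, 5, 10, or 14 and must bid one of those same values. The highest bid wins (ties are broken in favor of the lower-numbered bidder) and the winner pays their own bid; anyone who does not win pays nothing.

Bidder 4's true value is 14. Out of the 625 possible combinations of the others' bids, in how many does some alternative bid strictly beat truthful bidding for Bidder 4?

108

Others bid (3, 3, 3, 3): truth gives 0; bid 4 gives 10 > 0. Violating.
Others bid (3, 3, 3, 4): truth gives 0; bid 4 gives 10 > 0. Violating.
Others bid (3, 3, 3, 5): truth gives 0; bid 5 gives 9 > 0. Violating.
Others bid (3, 3, 3, 10): truth gives 0; bid 10 gives 4 > 0. Violating.
Others bid (3, 3, 3, 14): truth gives 0; no alternative beats it.
Others bid (3, 3, 4, 14): truth gives 0; no alternative beats it.
(Checking all 625 profiles: 108 have a profitable deviation, 517 do not.)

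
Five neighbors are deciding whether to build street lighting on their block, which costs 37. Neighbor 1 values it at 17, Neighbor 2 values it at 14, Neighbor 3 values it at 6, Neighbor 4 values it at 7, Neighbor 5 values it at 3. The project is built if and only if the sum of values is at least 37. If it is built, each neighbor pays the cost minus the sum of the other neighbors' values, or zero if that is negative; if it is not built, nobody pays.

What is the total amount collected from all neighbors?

11

Total value 47 ≥ cost 37, so it is built.
Neighbor 1: others sum to 30; max(0, 37 - 30) = 7.
Neighbor 2: others sum to 33; max(0, 37 - 33) = 4.
Neighbor 3: others sum to 41; max(0, 37 - 41) = 0.
Neighbor 4: others sum to 40; max(0, 37 - 40) = 0.
Neighbor 5: others sum to 44; max(0, 37 - 44) = 0.
Total collected = 7 + 4 + 0 + 0 + 0 = 11.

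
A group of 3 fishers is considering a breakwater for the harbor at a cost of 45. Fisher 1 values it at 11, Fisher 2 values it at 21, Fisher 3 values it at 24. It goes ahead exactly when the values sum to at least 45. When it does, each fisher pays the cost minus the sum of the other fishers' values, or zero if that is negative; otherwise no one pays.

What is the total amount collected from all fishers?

Total value 56 ≥ cost 45, so it is built.
Fisher 1: others sum to 45; max(0, 45 - 45) = 0.
Fisher 2: others sum to 35; max(0, 45 - 35) = 10.
Fisher 3: others sum to 32; max(0, 45 - 32) = 13.
Total collected = 0 + 10 + 13 = 23.

23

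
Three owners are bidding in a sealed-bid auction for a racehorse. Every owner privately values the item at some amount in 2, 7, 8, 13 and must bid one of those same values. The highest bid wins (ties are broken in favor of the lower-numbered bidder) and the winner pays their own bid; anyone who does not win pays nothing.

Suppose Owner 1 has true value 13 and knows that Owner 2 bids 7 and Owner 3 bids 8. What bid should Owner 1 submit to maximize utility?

Bid 2: loses, pays 0, utility 0.
Bid 7: loses, pays 0, utility 0.
Bid 8: wins, pays 8, utility 13 - 8 = 5.
Bid 13: wins, pays 13, utility 13 - 13 = 0.
The best choice is 8 with utility 5.

8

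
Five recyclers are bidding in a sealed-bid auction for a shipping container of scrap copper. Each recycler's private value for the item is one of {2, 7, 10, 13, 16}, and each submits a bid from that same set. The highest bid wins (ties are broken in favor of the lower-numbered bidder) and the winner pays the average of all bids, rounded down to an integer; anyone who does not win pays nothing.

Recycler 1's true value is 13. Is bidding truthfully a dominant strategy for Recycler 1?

No

Consider the case where Recycler 2 bids 2, Recycler 3 bids 2, Recycler 4 bids 2 and Recycler 5 bids 2.
Truthful bid 13: wins, pays 4, utility 13 - 4 = 9.
Bid 2 instead: wins, pays 2, utility 13 - 2 = 11.
Since 11 > 9, bidding 2 is strictly better here, so truthful bidding is not dominant.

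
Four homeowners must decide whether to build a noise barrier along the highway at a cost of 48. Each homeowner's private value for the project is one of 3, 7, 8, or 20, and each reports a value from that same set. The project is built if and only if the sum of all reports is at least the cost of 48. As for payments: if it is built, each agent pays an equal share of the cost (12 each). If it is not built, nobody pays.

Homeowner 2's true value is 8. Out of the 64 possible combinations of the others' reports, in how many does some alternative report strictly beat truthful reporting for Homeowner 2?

3

Others report (3, 20, 20): truth gives -4; report 3 gives 0 > -4. Violating.
Others report (20, 3, 20): truth gives -4; report 3 gives 0 > -4. Violating.
Others report (20, 20, 3): truth gives -4; report 3 gives 0 > -4. Violating.
Others report (3, 3, 3): truth gives 0; no alternative beats it.
Others report (3, 3, 7): truth gives 0; no alternative beats it.
(Checking all 64 profiles: 3 have a profitable deviation, 61 do not.)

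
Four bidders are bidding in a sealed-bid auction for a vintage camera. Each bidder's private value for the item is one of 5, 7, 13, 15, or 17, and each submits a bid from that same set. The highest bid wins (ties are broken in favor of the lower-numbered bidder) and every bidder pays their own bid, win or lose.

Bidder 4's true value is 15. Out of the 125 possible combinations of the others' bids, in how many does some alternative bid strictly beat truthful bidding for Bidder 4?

106

Others bid (5, 5, 5): truth gives 0; bid 7 gives 8 > 0. Violating.
Others bid (5, 5, 7): truth gives 0; bid 13 gives 2 > 0. Violating.
Others bid (5, 5, 15): truth gives -15; bid 17 gives -2 > -15. Violating.
Others bid (5, 5, 17): truth gives -15; bid 5 gives -5 > -15. Violating.
Others bid (5, 5, 13): truth gives 0; no alternative beats it.
Others bid (5, 7, 13): truth gives 0; no alternative beats it.
(Checking all 125 profiles: 106 have a profitable deviation, 19 do not.)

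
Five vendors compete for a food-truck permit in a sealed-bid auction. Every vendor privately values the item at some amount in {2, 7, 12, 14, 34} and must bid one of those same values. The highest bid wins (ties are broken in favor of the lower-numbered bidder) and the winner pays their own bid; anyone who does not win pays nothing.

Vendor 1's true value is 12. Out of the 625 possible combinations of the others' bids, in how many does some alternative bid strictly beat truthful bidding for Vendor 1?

16

Others bid (2, 2, 2, 2): truth gives 0; bid 2 gives 10 > 0. Violating.
Others bid (2, 2, 2, 7): truth gives 0; bid 7 gives 5 > 0. Violating.
Others bid (2, 2, 7, 2): truth gives 0; bid 7 gives 5 > 0. Violating.
Others bid (2, 2, 7, 7): truth gives 0; bid 7 gives 5 > 0. Violating.
Others bid (2, 2, 2, 12): truth gives 0; no alternative beats it.
Others bid (2, 2, 2, 14): truth gives 0; no alternative beats it.
(Checking all 625 profiles: 16 have a profitable deviation, 609 do not.)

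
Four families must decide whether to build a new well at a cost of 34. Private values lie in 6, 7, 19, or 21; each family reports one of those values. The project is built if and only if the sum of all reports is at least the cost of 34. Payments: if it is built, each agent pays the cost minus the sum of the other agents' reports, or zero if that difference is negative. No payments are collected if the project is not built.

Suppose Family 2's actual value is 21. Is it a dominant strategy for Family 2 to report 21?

Check each profile of the others' reports and compare truth against every alternative report.
Others report (6, 7, 21): truth gives 21, best alternative gives 21.
Others report (6, 19, 19): truth gives 21, best alternative gives 21.
Others report (6, 19, 21): truth gives 21, best alternative gives 21.
Others report (6, 21, 7): truth gives 21, best alternative gives 21.
Others report (6, 21, 19): truth gives 21, best alternative gives 21.
Others report (6, 21, 21): truth gives 21, best alternative gives 21.
(Remaining 58 profiles checked similarly; truth is weakly best in each.)
In every case the truthful report is at least as good as any alternative, so it is a dominant strategy.

Yes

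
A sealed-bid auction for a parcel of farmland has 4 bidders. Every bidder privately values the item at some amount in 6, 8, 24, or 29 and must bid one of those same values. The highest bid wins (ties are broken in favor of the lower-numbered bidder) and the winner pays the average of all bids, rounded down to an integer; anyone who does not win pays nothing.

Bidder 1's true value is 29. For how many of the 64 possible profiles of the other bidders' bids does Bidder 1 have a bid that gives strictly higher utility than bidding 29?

Others bid (6, 6, 6): truth gives 18; bid 6 gives 23 > 18. Violating.
Others bid (6, 6, 8): truth gives 17; bid 8 gives 22 > 17. Violating.
Others bid (6, 6, 24): truth gives 13; bid 24 gives 14 > 13. Violating.
Others bid (6, 8, 6): truth gives 17; bid 8 gives 22 > 17. Violating.
Others bid (6, 6, 29): truth gives 12; no alternative beats it.
Others bid (6, 8, 29): truth gives 11; no alternative beats it.
(Checking all 64 profiles: 27 have a profitable deviation, 37 do not.)

27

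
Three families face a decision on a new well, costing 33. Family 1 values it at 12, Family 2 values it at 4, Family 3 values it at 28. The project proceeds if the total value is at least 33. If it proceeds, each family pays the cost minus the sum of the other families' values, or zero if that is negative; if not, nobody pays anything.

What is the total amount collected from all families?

18

Total value 44 ≥ cost 33, so it is built.
Family 1: others sum to 32; max(0, 33 - 32) = 1.
Family 2: others sum to 40; max(0, 33 - 40) = 0.
Family 3: others sum to 16; max(0, 33 - 16) = 17.
Total collected = 1 + 0 + 17 = 18.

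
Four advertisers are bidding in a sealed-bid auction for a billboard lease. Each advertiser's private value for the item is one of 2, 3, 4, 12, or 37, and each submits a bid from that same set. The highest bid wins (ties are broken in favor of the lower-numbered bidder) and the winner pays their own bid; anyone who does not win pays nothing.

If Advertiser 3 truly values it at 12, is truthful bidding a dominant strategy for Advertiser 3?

Consider the case where Advertiser 1 bids 2, Advertiser 2 bids 2 and Advertiser 4 bids 2.
Truthful bid 12: wins, pays 12, utility 12 - 12 = 0.
Bid 3 instead: wins, pays 3, utility 12 - 3 = 9.
Since 9 > 0, bidding 3 is strictly better here, so truthful bidding is not dominant.

No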